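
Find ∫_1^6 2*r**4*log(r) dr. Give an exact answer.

-622 + 15552*log(6)/5

Integrate by parts once (u = ln r, dv = 2*r**4 dr).
An antiderivative is F(r) = 2*r**5*(5*log(r) - 1)/25.
Then F(6) - F(1) = (-15552/25 + 15552*log(6)/5) - (-2/25) = -622 + 15552*log(6)/5.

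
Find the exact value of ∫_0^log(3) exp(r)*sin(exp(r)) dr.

Let u = exp(r), so du = exp(r) dr. When r = 0, u = 1; when r = log(3), u = 3.
The integral becomes ∫ sin(u) du from 1 to 3, with antiderivative -cos(u).
Back in r: F(r) = -cos(exp(r)).
Then F(log(3)) - F(0) = (-cos(3)) - (-cos(1)) = cos(1) - cos(3).

cos(1) - cos(3)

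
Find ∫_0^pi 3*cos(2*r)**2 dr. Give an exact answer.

Use the identity cos^2(2*r) = (1 + cos(4*r))/2.
An antiderivative is F(r) = 3*r/2 + 3*sin(4*r)/8.
Then F(pi) - F(0) = (3*pi/2) - (0) = 3*pi/2.

3*pi/2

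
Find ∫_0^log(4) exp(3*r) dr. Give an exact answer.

Let u = exp(r), so du = exp(r) dr. When r = 0, u = 1; when r = log(4), u = 4.
The integral becomes ∫ u**2 du from 1 to 4, with antiderivative u**3/3.
Back in r: F(r) = exp(3*r)/3.
Then F(log(4)) - F(0) = (64/3) - (1/3) = 21.

21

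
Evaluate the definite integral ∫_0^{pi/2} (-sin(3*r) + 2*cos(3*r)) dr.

An antiderivative is F(r) = 2*sin(3*r)/3 + cos(3*r)/3.
Then F(pi/2) - F(0) = (-2/3) - (1/3) = -1.

-1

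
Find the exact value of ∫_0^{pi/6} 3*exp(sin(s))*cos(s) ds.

Let u = sin(s), so du = cos(s) ds. When s = 0, u = 0; when s = pi/6, u = 1/2.
The integral becomes 3·∫ exp(u) du from 0 to 1/2, with antiderivative 3*exp(u).
Back in s: F(s) = 3*exp(sin(s)).
Then F(pi/6) - F(0) = (3*exp(1/2)) - (3) = -3 + 3*exp(1/2).

-3 + 3*exp(1/2)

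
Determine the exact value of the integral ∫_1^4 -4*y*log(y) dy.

Integrate by parts once (u = ln y, dv = -4*y dy).
An antiderivative is F(y) = -y**2*(2*log(y) - 1).
Then F(4) - F(1) = (16 - 64*log(2)) - (1) = 15 - 64*log(2).

15 - 64*log(2)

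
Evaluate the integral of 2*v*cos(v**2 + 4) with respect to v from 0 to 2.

-sin(4) + sin(8)

Let u = v**2 + 4, so du = 2*v dv. When v = 0, u = 4; when v = 2, u = 8.
The integral becomes ∫ cos(u) du from 4 to 8, with antiderivative sin(u).
Back in v: F(v) = sin(v**2 + 4).
Then F(2) - F(0) = (sin(8)) - (sin(4)) = -sin(4) + sin(8).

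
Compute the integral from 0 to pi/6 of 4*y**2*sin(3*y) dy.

Integrate by parts twice (u = y^2, dv = 4*sin(3*y) dy).
An antiderivative is F(y) = -4*y**2*cos(3*y)/3 + 8*y*sin(3*y)/9 + 8*cos(3*y)/27.
Then F(pi/6) - F(0) = (4*pi/27) - (8/27) = -8/27 + 4*pi/27.

-8/27 + 4*pi/27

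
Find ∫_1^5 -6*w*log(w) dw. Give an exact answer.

Integrate by parts once (u = ln w, dv = -6*w dw).
An antiderivative is F(w) = -3*w**2*(2*log(w) - 1)/2.
Then F(5) - F(1) = (75/2 - 75*log(5)) - (3/2) = 36 - 75*log(5).

36 - 75*log(5)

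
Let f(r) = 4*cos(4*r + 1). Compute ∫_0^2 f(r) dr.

-sin(1) + sin(9)

Let u = 4*r + 1, so du = 4 dr. When r = 0, u = 1; when r = 2, u = 9.
The integral becomes ∫ cos(u) du from 1 to 9, with antiderivative sin(u).
Back in r: F(r) = sin(4*r + 1).
Then F(2) - F(0) = (sin(9)) - (sin(1)) = -sin(1) + sin(9).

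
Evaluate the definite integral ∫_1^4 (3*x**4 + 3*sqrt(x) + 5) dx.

3214/5

By the power rule, an antiderivative is F(x) = 3*x**5/5 + 2*x**(3/2) + 5*x.
Then F(4) - F(1) = (3252/5) - (38/5) = 3214/5.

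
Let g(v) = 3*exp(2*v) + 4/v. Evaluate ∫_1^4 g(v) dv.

-3*exp(2)/2 + 8*log(2) + 3*exp(8)/2

An antiderivative is F(v) = 3*exp(2*v)/2 + 4*log(v).
Then F(4) - F(1) = (8*log(2) + 3*exp(8)/2) - (3*exp(2)/2) = -3*exp(2)/2 + 8*log(2) + 3*exp(8)/2.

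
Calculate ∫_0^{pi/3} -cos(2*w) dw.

-sqrt(3)/4

An antiderivative is F(w) = -sin(2*w)/2.
Then F(pi/3) - F(0) = (-sqrt(3)/4) - (0) = -sqrt(3)/4.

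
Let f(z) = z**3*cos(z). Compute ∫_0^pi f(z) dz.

Integrate by parts 3 times (u = z^3, dv = cos(z) dz).
An antiderivative is F(z) = z**3*sin(z) + 3*z**2*cos(z) - 6*z*sin(z) - 6*cos(z).
Then F(pi) - F(0) = (6 - 3*pi**2) - (-6) = 12 - 3*pi**2.

12 - 3*pi**2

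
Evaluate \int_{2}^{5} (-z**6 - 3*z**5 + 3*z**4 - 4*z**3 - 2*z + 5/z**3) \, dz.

By the power rule, an antiderivative is F(z) = -z**7/7 - z**6/2 + 3*z**5/5 - z**4 - z**2 - 5/(2*z**2).
Then F(5) - F(2) = (-621191/35) - (-14479/280) = -4955049/280.

-4955049/280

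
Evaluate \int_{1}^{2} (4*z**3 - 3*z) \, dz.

21/2

By the power rule, an antiderivative is F(z) = z**4 - 3*z**2/2.
Then F(2) - F(1) = (10) - (-1/2) = 21/2.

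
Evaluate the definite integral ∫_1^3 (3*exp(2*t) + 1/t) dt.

An antiderivative is F(t) = 3*exp(2*t)/2 + log(t).
Then F(3) - F(1) = (log(3) + 3*exp(6)/2) - (3*exp(2)/2) = -3*exp(2)/2 + log(3) + 3*exp(6)/2.

-3*exp(2)/2 + log(3) + 3*exp(6)/2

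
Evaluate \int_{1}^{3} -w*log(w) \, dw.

Integrate by parts once (u = ln w, dv = -w dw).
An antiderivative is F(w) = -w**2*(2*log(w) - 1)/4.
Then F(3) - F(1) = (9/4 - 9*log(3)/2) - (1/4) = 2 - 9*log(3)/2.

2 - 9*log(3)/2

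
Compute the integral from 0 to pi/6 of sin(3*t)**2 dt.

Use the identity sin^2(3*t) = (1 - cos(6*t))/2.
An antiderivative is F(t) = t/2 - sin(6*t)/12.
Then F(pi/6) - F(0) = (pi/12) - (0) = pi/12.

pi/12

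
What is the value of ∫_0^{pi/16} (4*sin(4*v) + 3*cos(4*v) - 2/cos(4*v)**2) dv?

1/2 - sqrt(2)/8

An antiderivative is F(v) = 3*sin(4*v)/4 - cos(4*v) - tan(4*v)/2.
Then F(pi/16) - F(0) = (-1/2 - sqrt(2)/8) - (-1) = 1/2 - sqrt(2)/8.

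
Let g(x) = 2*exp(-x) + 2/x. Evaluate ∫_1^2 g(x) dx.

-2*exp(-2) + 2*exp(-1) + 2*log(2)

An antiderivative is F(x) = 2*log(x) - 2*exp(-x).
Then F(2) - F(1) = (-2*exp(-2) + 2*log(2)) - (-2*exp(-1)) = -2*exp(-2) + 2*exp(-1) + 2*log(2).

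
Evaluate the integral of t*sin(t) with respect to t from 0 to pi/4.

sqrt(2)*(4 - pi)/8

Integrate by parts once (u = t, dv = sin(t) dt).
An antiderivative is F(t) = -t*cos(t) + sin(t).
Then F(pi/4) - F(0) = (sqrt(2)*(4 - pi)/8) - (0) = sqrt(2)*(4 - pi)/8.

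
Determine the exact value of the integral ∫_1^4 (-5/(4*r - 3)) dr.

-5*log(13)/4

An antiderivative is F(r) = -5*log(4*r - 3)/4.
Then F(4) - F(1) = (-5*log(13)/4) - (0) = -5*log(13)/4.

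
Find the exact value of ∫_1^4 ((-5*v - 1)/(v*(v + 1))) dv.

-4*log(5) + 2*log(2)

Factor the denominator: v**2 + v = (v + 1)v.
Partial fractions: (-5*v - 1)/(v*(v + 1)) = -4/(v + 1) - 1/v.
An antiderivative is F(v) = -log(v) - 4*log(v + 1).
Then F(4) - F(1) = (-4*log(5) - 2*log(2)) - (-log(16)) = -4*log(5) + 2*log(2).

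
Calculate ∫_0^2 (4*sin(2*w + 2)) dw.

-2*cos(6) + 2*cos(2)

Let u = 2*w + 2, so du = 2 dw. When w = 0, u = 2; when w = 2, u = 6.
The integral becomes 2·∫ sin(u) du from 2 to 6, with antiderivative -2*cos(u).
Back in w: F(w) = -2*cos(2*w + 2).
Then F(2) - F(0) = (-2*cos(6)) - (-2*cos(2)) = -2*cos(6) + 2*cos(2).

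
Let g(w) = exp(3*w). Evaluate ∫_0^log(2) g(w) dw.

7/3

Let u = exp(w), so du = exp(w) dw. When w = 0, u = 1; when w = log(2), u = 2.
The integral becomes ∫ u**2 du from 1 to 2, with antiderivative u**3/3.
Back in w: F(w) = exp(3*w)/3.
Then F(log(2)) - F(0) = (8/3) - (1/3) = 7/3.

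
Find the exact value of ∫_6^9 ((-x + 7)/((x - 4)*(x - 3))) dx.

Factor the denominator: x**2 - 7*x + 12 = (x - 3)(x - 4).
Partial fractions: (-x + 7)/((x - 4)*(x - 3)) = -4/(x - 3) + 3/(x - 4).
An antiderivative is F(x) = 3*log(x - 4) - 4*log(x - 3).
Then F(9) - F(6) = (-4*log(3) - 4*log(2) + 3*log(5)) - (log(8/81)) = -7*log(2) + 3*log(5).

-7*log(2) + 3*log(5)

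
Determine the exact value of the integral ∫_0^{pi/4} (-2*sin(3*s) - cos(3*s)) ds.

-sqrt(2)/2 - 2/3

An antiderivative is F(s) = -sin(3*s)/3 + 2*cos(3*s)/3.
Then F(pi/4) - F(0) = (-sqrt(2)/2) - (2/3) = -sqrt(2)/2 - 2/3.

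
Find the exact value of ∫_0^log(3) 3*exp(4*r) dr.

Let u = exp(r), so du = exp(r) dr. When r = 0, u = 1; when r = log(3), u = 3.
The integral becomes 3·∫ u**3 du from 1 to 3, with antiderivative 3*u**4/4.
Back in r: F(r) = 3*exp(4*r)/4.
Then F(log(3)) - F(0) = (243/4) - (3/4) = 60.

60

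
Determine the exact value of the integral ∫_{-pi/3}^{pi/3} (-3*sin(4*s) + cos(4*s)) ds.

-sqrt(3)/4

An antiderivative is F(s) = sin(4*s)/4 + 3*cos(4*s)/4.
Then F(pi/3) - F(-pi/3) = (-3/8 - sqrt(3)/8) - (-3/8 + sqrt(3)/8) = -sqrt(3)/4.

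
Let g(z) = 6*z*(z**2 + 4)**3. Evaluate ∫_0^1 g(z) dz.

1107/4

Let u = z**2 + 4, so du = 2*z dz. When z = 0, u = 4; when z = 1, u = 5.
The integral becomes 3·∫ u**3 du from 4 to 5, with antiderivative 3*u**4/4.
Back in z: F(z) = 3*(z**2 + 4)**4/4.
Then F(1) - F(0) = (1875/4) - (192) = 1107/4.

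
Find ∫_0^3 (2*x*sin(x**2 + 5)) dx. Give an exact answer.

-cos(14) + cos(5)

Let u = x**2 + 5, so du = 2*x dx. When x = 0, u = 5; when x = 3, u = 14.
The integral becomes ∫ sin(u) du from 5 to 14, with antiderivative -cos(u).
Back in x: F(x) = -cos(x**2 + 5).
Then F(3) - F(0) = (-cos(14)) - (-cos(5)) = -cos(14) + cos(5).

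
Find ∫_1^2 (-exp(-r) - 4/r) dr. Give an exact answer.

An antiderivative is F(r) = -4*log(r) + exp(-r).
Then F(2) - F(1) = (-4*log(2) + exp(-2)) - (exp(-1)) = -4*log(2) - exp(-1) + exp(-2).

-4*log(2) - exp(-1) + exp(-2)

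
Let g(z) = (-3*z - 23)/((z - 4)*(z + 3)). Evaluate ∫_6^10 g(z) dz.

-9*log(3) + 2*log(13)

Factor the denominator: z**2 - z - 12 = (z + 3)(z - 4).
Partial fractions: (-3*z - 23)/((z - 4)*(z + 3)) = 2/(z + 3) - 5/(z - 4).
An antiderivative is F(z) = -5*log(z - 4) + 2*log(z + 3).
Then F(10) - F(6) = (-5*log(3) - 5*log(2) + 2*log(13)) - (log(81/32)) = -9*log(3) + 2*log(13).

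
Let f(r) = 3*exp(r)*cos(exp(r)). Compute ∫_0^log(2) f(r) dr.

Let u = exp(r), so du = exp(r) dr. When r = 0, u = 1; when r = log(2), u = 2.
The integral becomes 3·∫ cos(u) du from 1 to 2, with antiderivative 3*sin(u).
Back in r: F(r) = 3*sin(exp(r)).
Then F(log(2)) - F(0) = (3*sin(2)) - (3*sin(1)) = -3*sin(1) + 3*sin(2).

-3*sin(1) + 3*sin(2)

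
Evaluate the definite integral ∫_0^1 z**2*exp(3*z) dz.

Integrate by parts twice (u = z^2, dv = exp(3*z) dz).
An antiderivative is F(z) = (9*z**2 - 6*z + 2)*exp(3*z)/27.
Then F(1) - F(0) = (5*exp(3)/27) - (2/27) = -2/27 + 5*exp(3)/27.

-2/27 + 5*exp(3)/27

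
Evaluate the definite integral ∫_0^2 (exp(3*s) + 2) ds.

An antiderivative is F(s) = exp(3*s)/3 + 2*s.
Then F(2) - F(0) = (4 + exp(6)/3) - (1/3) = 11/3 + exp(6)/3.

11/3 + exp(6)/3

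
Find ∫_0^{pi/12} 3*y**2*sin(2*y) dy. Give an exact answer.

-3/4 - sqrt(3)*pi**2/192 + pi/16 + 3*sqrt(3)/8

Integrate by parts twice (u = y^2, dv = 3*sin(2*y) dy).
An antiderivative is F(y) = -3*y**2*cos(2*y)/2 + 3*y*sin(2*y)/2 + 3*cos(2*y)/4.
Then F(pi/12) - F(0) = (-sqrt(3)*pi**2/192 + pi/16 + 3*sqrt(3)/8) - (3/4) = -3/4 - sqrt(3)*pi**2/192 + pi/16 + 3*sqrt(3)/8.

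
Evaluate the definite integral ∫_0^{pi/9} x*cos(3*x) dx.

Integrate by parts once (u = x, dv = cos(3*x) dx).
An antiderivative is F(x) = x*sin(3*x)/3 + cos(3*x)/9.
Then F(pi/9) - F(0) = (1/18 + sqrt(3)*pi/54) - (1/9) = -1/18 + sqrt(3)*pi/54.

-1/18 + sqrt(3)*pi/54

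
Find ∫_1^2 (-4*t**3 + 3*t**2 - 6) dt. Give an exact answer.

By the power rule, an antiderivative is F(t) = -t**4 + t**3 - 6*t.
Then F(2) - F(1) = (-20) - (-6) = -14.

-14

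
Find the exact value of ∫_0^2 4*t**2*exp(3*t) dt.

Integrate by parts twice (u = t^2, dv = 4*exp(3*t) dt).
An antiderivative is F(t) = (36*t**2 - 24*t + 8)*exp(3*t)/27.
Then F(2) - F(0) = (104*exp(6)/27) - (8/27) = -8/27 + 104*exp(6)/27.

-8/27 + 104*exp(6)/27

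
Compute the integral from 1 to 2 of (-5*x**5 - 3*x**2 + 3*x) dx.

-55

By the power rule, an antiderivative is F(x) = -5*x**6/6 - x**3 + 3*x**2/2.
Then F(2) - F(1) = (-166/3) - (-1/3) = -55.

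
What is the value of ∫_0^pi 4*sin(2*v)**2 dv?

2*pi

Use the identity sin^2(2*v) = (1 - cos(4*v))/2.
An antiderivative is F(v) = 2*v - sin(4*v)/2.
Then F(pi) - F(0) = (2*pi) - (0) = 2*pi.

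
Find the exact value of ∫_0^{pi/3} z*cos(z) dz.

-1/2 + sqrt(3)*pi/6

Integrate by parts once (u = z, dv = cos(z) dz).
An antiderivative is F(z) = z*sin(z) + cos(z).
Then F(pi/3) - F(0) = (1/2 + sqrt(3)*pi/6) - (1) = -1/2 + sqrt(3)*pi/6.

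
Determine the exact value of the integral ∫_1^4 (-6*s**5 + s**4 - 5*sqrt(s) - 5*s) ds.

By the power rule, an antiderivative is F(s) = -s**6 + s**5/5 - 10*s**(3/2)/3 - 5*s**2/2.
Then F(4) - F(1) = (-59368/15) - (-199/30) = -118537/30.

-118537/30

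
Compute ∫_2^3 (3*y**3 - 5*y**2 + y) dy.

235/12

By the power rule, an antiderivative is F(y) = 3*y**4/4 - 5*y**3/3 + y**2/2.
Then F(3) - F(2) = (81/4) - (2/3) = 235/12.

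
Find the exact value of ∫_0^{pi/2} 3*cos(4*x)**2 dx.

Use the identity cos^2(4*x) = (1 + cos(8*x))/2.
An antiderivative is F(x) = 3*x/2 + 3*sin(8*x)/16.
Then F(pi/2) - F(0) = (3*pi/4) - (0) = 3*pi/4.

3*pi/4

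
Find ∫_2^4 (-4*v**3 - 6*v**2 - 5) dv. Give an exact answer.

-362

By the power rule, an antiderivative is F(v) = -v**4 - 2*v**3 - 5*v.
Then F(4) - F(2) = (-404) - (-42) = -362.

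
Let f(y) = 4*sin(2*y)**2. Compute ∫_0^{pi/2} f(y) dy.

pi

Use the identity sin^2(2*y) = (1 - cos(4*y))/2.
An antiderivative is F(y) = 2*y - sin(4*y)/2.
Then F(pi/2) - F(0) = (pi) - (0) = pi.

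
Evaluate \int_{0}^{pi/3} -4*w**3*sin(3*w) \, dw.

4*pi*(6 - pi**2)/81

Integrate by parts 3 times (u = w^3, dv = -4*sin(3*w) dw).
An antiderivative is F(w) = 4*w**3*cos(3*w)/3 - 4*w**2*sin(3*w)/3 - 8*w*cos(3*w)/9 + 8*sin(3*w)/27.
Then F(pi/3) - F(0) = (4*pi*(6 - pi**2)/81) - (0) = 4*pi*(6 - pi**2)/81.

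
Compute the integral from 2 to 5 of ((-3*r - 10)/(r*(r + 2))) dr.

Factor the denominator: r**2 + 2*r = (r + 2)r.
Partial fractions: (-3*r - 10)/(r*(r + 2)) = 2/(r + 2) - 5/r.
An antiderivative is F(r) = -5*log(r) + 2*log(r + 2).
Then F(5) - F(2) = (-5*log(5) + 2*log(7)) - (-log(2)) = -5*log(5) + log(2) + 2*log(7).

-5*log(5) + log(2) + 2*log(7)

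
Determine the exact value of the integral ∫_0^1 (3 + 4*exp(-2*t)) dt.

An antiderivative is F(t) = 3*t - 2*exp(-2*t).
Then F(1) - F(0) = (3 - 2*exp(-2)) - (-2) = 5 - 2*exp(-2).

5 - 2*exp(-2)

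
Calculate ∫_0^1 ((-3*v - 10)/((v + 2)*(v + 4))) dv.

log(16/45)

Factor the denominator: v**2 + 6*v + 8 = (v + 4)(v + 2).
Partial fractions: (-3*v - 10)/((v + 2)*(v + 4)) = -1/(v + 4) - 2/(v + 2).
An antiderivative is F(v) = -2*log(v + 2) - log(v + 4).
Then F(1) - F(0) = (-log(45)) - (-log(16)) = log(16/45).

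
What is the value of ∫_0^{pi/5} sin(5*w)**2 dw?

pi/10

Use the identity sin^2(5*w) = (1 - cos(10*w))/2.
An antiderivative is F(w) = w/2 - sin(10*w)/20.
Then F(pi/5) - F(0) = (pi/10) - (0) = pi/10.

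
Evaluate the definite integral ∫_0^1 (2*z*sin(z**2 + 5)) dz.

-cos(6) + cos(5)

Let u = z**2 + 5, so du = 2*z dz. When z = 0, u = 5; when z = 1, u = 6.
The integral becomes ∫ sin(u) du from 5 to 6, with antiderivative -cos(u).
Back in z: F(z) = -cos(z**2 + 5).
Then F(1) - F(0) = (-cos(6)) - (-cos(5)) = -cos(6) + cos(5).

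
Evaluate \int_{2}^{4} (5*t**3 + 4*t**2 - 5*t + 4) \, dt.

By the power rule, an antiderivative is F(t) = 5*t**4/4 + 4*t**3/3 - 5*t**2/2 + 4*t.
Then F(4) - F(2) = (1144/3) - (86/3) = 1058/3.

1058/3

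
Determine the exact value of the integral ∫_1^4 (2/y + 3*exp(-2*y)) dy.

An antiderivative is F(y) = 2*log(y) - 3*exp(-2*y)/2.
Then F(4) - F(1) = (-3*exp(-8)/2 + 4*log(2)) - (-3*exp(-2)/2) = -3*exp(-8)/2 + 3*exp(-2)/2 + 4*log(2).

-3*exp(-8)/2 + 3*exp(-2)/2 + 4*log(2)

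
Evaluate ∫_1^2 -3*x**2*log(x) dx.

7/3 - 8*log(2)

Integrate by parts once (u = ln x, dv = -3*x**2 dx).
An antiderivative is F(x) = -x**3*(3*log(x) - 1)/3.
Then F(2) - F(1) = (8/3 - 8*log(2)) - (1/3) = 7/3 - 8*log(2).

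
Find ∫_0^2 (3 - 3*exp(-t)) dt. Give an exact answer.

3*exp(-2) + 3

An antiderivative is F(t) = 3*t + 3*exp(-t).
Then F(2) - F(0) = (3*exp(-2) + 6) - (3) = 3*exp(-2) + 3.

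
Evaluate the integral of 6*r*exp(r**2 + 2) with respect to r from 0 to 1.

Let u = r**2 + 2, so du = 2*r dr. When r = 0, u = 2; when r = 1, u = 3.
The integral becomes 3·∫ exp(u) du from 2 to 3, with antiderivative 3*exp(u).
Back in r: F(r) = 3*exp(r**2 + 2).
Then F(1) - F(0) = (3*exp(3)) - (3*exp(2)) = -3*(1 - exp(1))*exp(2).

-3*(1 - exp(1))*exp(2)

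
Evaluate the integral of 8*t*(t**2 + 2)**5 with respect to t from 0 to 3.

1180998

Let u = t**2 + 2, so du = 2*t dt. When t = 0, u = 2; when t = 3, u = 11.
The integral becomes 4·∫ u**5 du from 2 to 11, with antiderivative 2*u**6/3.
Back in t: F(t) = 2*(t**2 + 2)**6/3.
Then F(3) - F(0) = (3543122/3) - (128/3) = 1180998.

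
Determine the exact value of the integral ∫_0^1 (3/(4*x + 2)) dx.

3*log(3)/4

An antiderivative is F(x) = 3*log(4*x + 2)/4.
Then F(1) - F(0) = (3*log(6)/4) - (3*log(2)/4) = 3*log(3)/4.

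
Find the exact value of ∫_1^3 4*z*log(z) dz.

-8 + 18*log(3)

Integrate by parts once (u = ln z, dv = 4*z dz).
An antiderivative is F(z) = z**2*(2*log(z) - 1).
Then F(3) - F(1) = (-9 + 18*log(3)) - (-1) = -8 + 18*log(3).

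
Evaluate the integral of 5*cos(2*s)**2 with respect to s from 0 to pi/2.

Use the identity cos^2(2*s) = (1 + cos(4*s))/2.
An antiderivative is F(s) = 5*s/2 + 5*sin(4*s)/8.
Then F(pi/2) - F(0) = (5*pi/4) - (0) = 5*pi/4.

5*pi/4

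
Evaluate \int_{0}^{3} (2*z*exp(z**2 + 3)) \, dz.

Let u = z**2 + 3, so du = 2*z dz. When z = 0, u = 3; when z = 3, u = 12.
The integral becomes ∫ exp(u) du from 3 to 12, with antiderivative exp(u).
Back in z: F(z) = exp(z**2 + 3).
Then F(3) - F(0) = (exp(12)) - (exp(3)) = -exp(3) + exp(12).

-exp(3) + exp(12)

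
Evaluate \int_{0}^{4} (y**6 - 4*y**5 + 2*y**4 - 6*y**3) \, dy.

By the power rule, an antiderivative is F(y) = y**7/7 - 2*y**6/3 + 2*y**5/5 - 3*y**4/2.
Then F(4) - F(0) = (-38272/105) - (0) = -38272/105.

-38272/105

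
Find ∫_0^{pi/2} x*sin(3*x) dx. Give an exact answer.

-1/9

Integrate by parts once (u = x, dv = sin(3*x) dx).
An antiderivative is F(x) = -x*cos(3*x)/3 + sin(3*x)/9.
Then F(pi/2) - F(0) = (-1/9) - (0) = -1/9.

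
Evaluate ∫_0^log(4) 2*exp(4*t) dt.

Let u = exp(t), so du = exp(t) dt. When t = 0, u = 1; when t = log(4), u = 4.
The integral becomes 2·∫ u**3 du from 1 to 4, with antiderivative u**4/2.
Back in t: F(t) = exp(4*t)/2.
Then F(log(4)) - F(0) = (128) - (1/2) = 255/2.

255/2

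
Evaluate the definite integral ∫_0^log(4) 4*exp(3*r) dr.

Let u = exp(r), so du = exp(r) dr. When r = 0, u = 1; when r = log(4), u = 4.
The integral becomes 4·∫ u**2 du from 1 to 4, with antiderivative 4*u**3/3.
Back in r: F(r) = 4*exp(3*r)/3.
Then F(log(4)) - F(0) = (256/3) - (4/3) = 84.

84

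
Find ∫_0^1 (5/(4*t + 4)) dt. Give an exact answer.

5*log(2)/4

An antiderivative is F(t) = 5*log(4*t + 4)/4.
Then F(1) - F(0) = (15*log(2)/4) - (5*log(2)/2) = 5*log(2)/4.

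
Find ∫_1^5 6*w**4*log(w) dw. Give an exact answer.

Integrate by parts once (u = ln w, dv = 6*w**4 dw).
An antiderivative is F(w) = 6*w**5*(5*log(w) - 1)/25.
Then F(5) - F(1) = (-750 + 3750*log(5)) - (-6/25) = -18744/25 + 3750*log(5).

-18744/25 + 3750*log(5)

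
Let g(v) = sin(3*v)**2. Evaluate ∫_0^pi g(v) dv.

pi/2

Use the identity sin^2(3*v) = (1 - cos(6*v))/2.
An antiderivative is F(v) = v/2 - sin(6*v)/12.
Then F(pi) - F(0) = (pi/2) - (0) = pi/2.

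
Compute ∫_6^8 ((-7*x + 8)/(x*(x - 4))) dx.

Factor the denominator: x**2 - 4*x = x(x - 4).
Partial fractions: (-7*x + 8)/(x*(x - 4)) = -2/x - 5/(x - 4).
An antiderivative is F(x) = -2*log(x) - 5*log(x - 4).
Then F(8) - F(6) = (-16*log(2)) - (-7*log(2) - 2*log(3)) = -9*log(2) + 2*log(3).

-9*log(2) + 2*log(3)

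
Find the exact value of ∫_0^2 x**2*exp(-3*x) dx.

2/27 - 50*exp(-6)/27

Integrate by parts twice (u = x^2, dv = exp(-3*x) dx).
An antiderivative is F(x) = (-9*x**2 - 6*x - 2)*exp(-3*x)/27.
Then F(2) - F(0) = (-50*exp(-6)/27) - (-2/27) = 2/27 - 50*exp(-6)/27.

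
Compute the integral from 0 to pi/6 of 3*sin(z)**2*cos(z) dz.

1/8

Let u = sin(z), so du = cos(z) dz. When z = 0, u = 0; when z = pi/6, u = 1/2.
The integral becomes 3·∫ u**2 du from 0 to 1/2, with antiderivative u**3.
Back in z: F(z) = sin(z)**3.
Then F(pi/6) - F(0) = (1/8) - (0) = 1/8.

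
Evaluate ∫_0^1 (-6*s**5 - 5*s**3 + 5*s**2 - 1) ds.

-19/12

By the power rule, an antiderivative is F(s) = -s**6 - 5*s**4/4 + 5*s**3/3 - s.
Then F(1) - F(0) = (-19/12) - (0) = -19/12.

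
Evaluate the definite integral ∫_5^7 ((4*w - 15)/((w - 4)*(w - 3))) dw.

log(24)

Factor the denominator: w**2 - 7*w + 12 = (w - 3)(w - 4).
Partial fractions: (4*w - 15)/((w - 4)*(w - 3)) = 3/(w - 3) + 1/(w - 4).
An antiderivative is F(w) = log(w - 4) + 3*log(w - 3).
Then F(7) - F(5) = (log(3) + 6*log(2)) - (log(8)) = log(24).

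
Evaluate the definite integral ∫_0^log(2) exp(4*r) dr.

15/4

Let u = exp(r), so du = exp(r) dr. When r = 0, u = 1; when r = log(2), u = 2.
The integral becomes ∫ u**3 du from 1 to 2, with antiderivative u**4/4.
Back in r: F(r) = exp(4*r)/4.
Then F(log(2)) - F(0) = (4) - (1/4) = 15/4.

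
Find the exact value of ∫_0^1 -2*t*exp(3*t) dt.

-4*exp(3)/9 - 2/9

Integrate by parts once (u = t, dv = -2*exp(3*t) dt).
An antiderivative is F(t) = (-6*t + 2)*exp(3*t)/9.
Then F(1) - F(0) = (-4*exp(3)/9) - (2/9) = -4*exp(3)/9 - 2/9.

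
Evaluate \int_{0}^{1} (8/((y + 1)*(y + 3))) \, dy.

log(81/16)

Factor the denominator: y**2 + 4*y + 3 = (y + 3)(y + 1).
Partial fractions: 8/((y + 1)*(y + 3)) = -4/(y + 3) + 4/(y + 1).
An antiderivative is F(y) = 4*log(y + 1) - 4*log(y + 3).
Then F(1) - F(0) = (-log(16)) - (-log(81)) = log(81/16).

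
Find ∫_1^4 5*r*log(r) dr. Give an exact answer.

-75/4 + 80*log(2)

Integrate by parts once (u = ln r, dv = 5*r dr).
An antiderivative is F(r) = 5*r**2*(2*log(r) - 1)/4.
Then F(4) - F(1) = (-20 + 80*log(2)) - (-5/4) = -75/4 + 80*log(2).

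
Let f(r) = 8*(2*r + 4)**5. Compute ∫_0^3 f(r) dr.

Let u = 2*r + 4, so du = 2 dr. When r = 0, u = 4; when r = 3, u = 10.
The integral becomes 4·∫ u**5 du from 4 to 10, with antiderivative 2*u**6/3.
Back in r: F(r) = 2*(2*r + 4)**6/3.
Then F(3) - F(0) = (2000000/3) - (8192/3) = 663936.

663936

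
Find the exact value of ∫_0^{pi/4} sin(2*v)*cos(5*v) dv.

Use the identity sin(2*v)cos(5*v) = [sin(7*v) + sin(-3*v)]/2.
An antiderivative is F(v) = cos(3*v)/6 - cos(7*v)/14.
Then F(pi/4) - F(0) = (-5*sqrt(2)/42) - (2/21) = -5*sqrt(2)/42 - 2/21.

-5*sqrt(2)/42 - 2/21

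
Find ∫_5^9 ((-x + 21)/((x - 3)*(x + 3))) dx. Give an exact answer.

Factor the denominator: x**2 - 9 = (x + 3)(x - 3).
Partial fractions: (-x + 21)/((x - 3)*(x + 3)) = -4/(x + 3) + 3/(x - 3).
An antiderivative is F(x) = 3*log(x - 3) - 4*log(x + 3).
Then F(9) - F(5) = (-log(96)) - (-9*log(2)) = log(16/3).

log(16/3)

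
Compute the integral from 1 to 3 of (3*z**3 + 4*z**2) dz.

284/3

By the power rule, an antiderivative is F(z) = 3*z**4/4 + 4*z**3/3.
Then F(3) - F(1) = (387/4) - (25/12) = 284/3.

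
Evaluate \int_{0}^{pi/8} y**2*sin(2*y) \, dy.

Integrate by parts twice (u = y^2, dv = sin(2*y) dy).
An antiderivative is F(y) = -y**2*cos(2*y)/2 + y*sin(2*y)/2 + cos(2*y)/4.
Then F(pi/8) - F(0) = (sqrt(2)*(-pi**2 + 8*pi + 32)/256) - (1/4) = -1/4 - sqrt(2)*pi**2/256 + sqrt(2)*pi/32 + sqrt(2)/8.

-1/4 - sqrt(2)*pi**2/256 + sqrt(2)*pi/32 + sqrt(2)/8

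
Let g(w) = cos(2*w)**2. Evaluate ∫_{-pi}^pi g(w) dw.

Use the identity cos^2(2*w) = (1 + cos(4*w))/2.
An antiderivative is F(w) = w/2 + sin(4*w)/8.
Then F(pi) - F(-pi) = (pi/2) - (-pi/2) = pi.

pi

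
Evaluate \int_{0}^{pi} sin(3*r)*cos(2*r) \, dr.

Use the identity sin(3*r)cos(2*r) = [sin(5*r) + sin(r)]/2.
An antiderivative is F(r) = -cos(r)/2 - cos(5*r)/10.
Then F(pi) - F(0) = (3/5) - (-3/5) = 6/5.

6/5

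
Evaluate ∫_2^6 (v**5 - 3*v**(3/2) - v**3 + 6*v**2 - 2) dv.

By the power rule, an antiderivative is F(v) = v**6/6 - 6*v**(5/2)/5 - v**4/4 + 2*v**3 - 2*v.
Then F(6) - F(2) = (7872 - 216*sqrt(6)/5) - (56/3 - 24*sqrt(2)/5) = -216*sqrt(6)/5 + 24*sqrt(2)/5 + 23560/3.

-216*sqrt(6)/5 + 24*sqrt(2)/5 + 23560/3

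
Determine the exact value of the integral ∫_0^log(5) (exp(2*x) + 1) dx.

An antiderivative is F(x) = exp(2*x)/2 + x.
Then F(log(5)) - F(0) = (log(5) + 25/2) - (1/2) = log(5) + 12.

log(5) + 12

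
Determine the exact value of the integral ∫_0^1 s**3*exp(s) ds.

Integrate by parts 3 times (u = s^3, dv = exp(s) ds).
An antiderivative is F(s) = (s**3 - 3*s**2 + 6*s - 6)*exp(s).
Then F(1) - F(0) = (-2*E) - (-6) = 6 - 2*E.

6 - 2*E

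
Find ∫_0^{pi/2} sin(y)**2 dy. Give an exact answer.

pi/4

Use the identity sin^2(y) = (1 - cos(2*y))/2.
An antiderivative is F(y) = y/2 - sin(2*y)/4.
Then F(pi/2) - F(0) = (pi/4) - (0) = pi/4.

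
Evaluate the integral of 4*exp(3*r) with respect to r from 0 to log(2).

Let u = exp(r), so du = exp(r) dr. When r = 0, u = 1; when r = log(2), u = 2.
The integral becomes 4·∫ u**2 du from 1 to 2, with antiderivative 4*u**3/3.
Back in r: F(r) = 4*exp(3*r)/3.
Then F(log(2)) - F(0) = (32/3) - (4/3) = 28/3.

28/3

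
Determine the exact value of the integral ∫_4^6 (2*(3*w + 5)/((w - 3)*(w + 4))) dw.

-4*log(2) + 2*log(5) + 4*log(3)

Factor the denominator: w**2 + w - 12 = (w + 4)(w - 3).
Partial fractions: 2*(3*w + 5)/((w - 3)*(w + 4)) = 2/(w + 4) + 4/(w - 3).
An antiderivative is F(w) = 4*log(w - 3) + 2*log(w + 4).
Then F(6) - F(4) = (2*log(2) + 2*log(5) + 4*log(3)) - (log(64)) = -4*log(2) + 2*log(5) + 4*log(3).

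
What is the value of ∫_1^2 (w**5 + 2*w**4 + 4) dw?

269/10

By the power rule, an antiderivative is F(w) = w**6/6 + 2*w**5/5 + 4*w.
Then F(2) - F(1) = (472/15) - (137/30) = 269/10.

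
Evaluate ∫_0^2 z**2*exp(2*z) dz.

Integrate by parts twice (u = z^2, dv = exp(2*z) dz).
An antiderivative is F(z) = (2*z**2 - 2*z + 1)*exp(2*z)/4.
Then F(2) - F(0) = (5*exp(4)/4) - (1/4) = -1/4 + 5*exp(4)/4.

-1/4 + 5*exp(4)/4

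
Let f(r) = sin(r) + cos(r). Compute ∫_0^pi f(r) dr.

2

An antiderivative is F(r) = sin(r) - cos(r).
Then F(pi) - F(0) = (1) - (-1) = 2.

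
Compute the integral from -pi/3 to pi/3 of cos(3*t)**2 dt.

pi/3

Use the identity cos^2(3*t) = (1 + cos(6*t))/2.
An antiderivative is F(t) = t/2 + sin(6*t)/12.
Then F(pi/3) - F(-pi/3) = (pi/6) - (-pi/6) = pi/3.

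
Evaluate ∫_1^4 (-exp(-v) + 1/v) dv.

An antiderivative is F(v) = log(v) + exp(-v).
Then F(4) - F(1) = ((1 + log(4**exp(4)))*exp(-4)) - (exp(-1)) = (-exp(3) + 1 + log(4**exp(4)))*exp(-4).

(-exp(3) + 1 + log(4**exp(4)))*exp(-4)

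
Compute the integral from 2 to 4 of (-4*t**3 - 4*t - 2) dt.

By the power rule, an antiderivative is F(t) = -t**4 - 2*t**2 - 2*t.
Then F(4) - F(2) = (-296) - (-28) = -268.

-268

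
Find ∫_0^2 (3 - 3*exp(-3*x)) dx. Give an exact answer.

An antiderivative is F(x) = 3*x + exp(-3*x).
Then F(2) - F(0) = (exp(-6) + 6) - (1) = exp(-6) + 5.

exp(-6) + 5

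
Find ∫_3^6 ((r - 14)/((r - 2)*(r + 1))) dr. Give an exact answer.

Factor the denominator: r**2 - r - 2 = (r + 1)(r - 2).
Partial fractions: (r - 14)/((r - 2)*(r + 1)) = 5/(r + 1) - 4/(r - 2).
An antiderivative is F(r) = -4*log(r - 2) + 5*log(r + 1).
Then F(6) - F(3) = (-8*log(2) + 5*log(7)) - (10*log(2)) = -18*log(2) + 5*log(7).

-18*log(2) + 5*log(7)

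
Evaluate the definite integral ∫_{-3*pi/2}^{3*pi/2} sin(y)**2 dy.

3*pi/2

Use the identity sin^2(y) = (1 - cos(2*y))/2.
An antiderivative is F(y) = y/2 - sin(2*y)/4.
Then F(3*pi/2) - F(-3*pi/2) = (3*pi/4) - (-3*pi/4) = 3*pi/2.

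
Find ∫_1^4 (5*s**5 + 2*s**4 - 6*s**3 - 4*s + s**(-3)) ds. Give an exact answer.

545547/160

By the power rule, an antiderivative is F(s) = 5*s**6/6 + 2*s**5/5 - 3*s**4/2 - 2*s**2 - 1/(2*s**2).
Then F(4) - F(1) = (1635313/480) - (-83/30) = 545547/160.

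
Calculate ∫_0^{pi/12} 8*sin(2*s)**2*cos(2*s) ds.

Let u = sin(2*s), so du = 2*cos(2*s) ds. When s = 0, u = 0; when s = pi/12, u = 1/2.
The integral becomes 4·∫ u**2 du from 0 to 1/2, with antiderivative 4*u**3/3.
Back in s: F(s) = 4*sin(2*s)**3/3.
Then F(pi/12) - F(0) = (1/6) - (0) = 1/6.

1/6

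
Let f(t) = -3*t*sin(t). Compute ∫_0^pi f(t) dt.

Integrate by parts once (u = t, dv = -3*sin(t) dt).
An antiderivative is F(t) = 3*t*cos(t) - 3*sin(t).
Then F(pi) - F(0) = (-3*pi) - (0) = -3*pi.

-3*pi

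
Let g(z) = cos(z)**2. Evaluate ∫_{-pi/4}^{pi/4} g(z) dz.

Use the identity cos^2(z) = (1 + cos(2*z))/2.
An antiderivative is F(z) = z/2 + sin(2*z)/4.
Then F(pi/4) - F(-pi/4) = (1/4 + pi/8) - (-pi/8 - 1/4) = 1/2 + pi/4.

1/2 + pi/4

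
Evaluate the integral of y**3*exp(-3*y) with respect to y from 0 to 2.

2/27 - 122*exp(-6)/27

Integrate by parts 3 times (u = y^3, dv = exp(-3*y) dy).
An antiderivative is F(y) = (-9*y**3 - 9*y**2 - 6*y - 2)*exp(-3*y)/27.
Then F(2) - F(0) = (-122*exp(-6)/27) - (-2/27) = 2/27 - 122*exp(-6)/27.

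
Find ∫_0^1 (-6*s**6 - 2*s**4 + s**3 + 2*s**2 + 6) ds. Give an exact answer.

2377/420

By the power rule, an antiderivative is F(s) = -6*s**7/7 - 2*s**5/5 + s**4/4 + 2*s**3/3 + 6*s.
Then F(1) - F(0) = (2377/420) - (0) = 2377/420.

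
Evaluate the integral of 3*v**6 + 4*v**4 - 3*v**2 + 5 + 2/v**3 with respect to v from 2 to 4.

4320201/560

By the power rule, an antiderivative is F(v) = 3*v**7/7 + 4*v**5/5 - v**3 + 5*v - 1/v**2.
Then F(4) - F(2) = (4366237/560) - (11509/140) = 4320201/560.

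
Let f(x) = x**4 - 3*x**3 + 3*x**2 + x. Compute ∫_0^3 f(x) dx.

By the power rule, an antiderivative is F(x) = x**5/5 - 3*x**4/4 + x**3 + x**2/2.
Then F(3) - F(0) = (387/20) - (0) = 387/20.

387/20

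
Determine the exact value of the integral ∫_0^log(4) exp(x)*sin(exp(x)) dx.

cos(1) - cos(4)

Let u = exp(x), so du = exp(x) dx. When x = 0, u = 1; when x = log(4), u = 4.
The integral becomes ∫ sin(u) du from 1 to 4, with antiderivative -cos(u).
Back in x: F(x) = -cos(exp(x)).
Then F(log(4)) - F(0) = (-cos(4)) - (-cos(1)) = cos(1) - cos(4).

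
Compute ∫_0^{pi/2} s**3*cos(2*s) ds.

Integrate by parts 3 times (u = s^3, dv = cos(2*s) ds).
An antiderivative is F(s) = s**3*sin(2*s)/2 + 3*s**2*cos(2*s)/4 - 3*s*sin(2*s)/4 - 3*cos(2*s)/8.
Then F(pi/2) - F(0) = (3/8 - 3*pi**2/16) - (-3/8) = 3/4 - 3*pi**2/16.

3/4 - 3*pi**2/16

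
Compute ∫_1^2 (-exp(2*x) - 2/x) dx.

-exp(4)/2 - log(4) + exp(2)/2

An antiderivative is F(x) = -exp(2*x)/2 - 2*log(x).
Then F(2) - F(1) = (-exp(4)/2 - log(4)) - (-exp(2)/2) = -exp(4)/2 - log(4) + exp(2)/2.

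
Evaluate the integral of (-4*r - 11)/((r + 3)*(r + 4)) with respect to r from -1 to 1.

-5*log(5) + log(2) + 5*log(3)

Factor the denominator: r**2 + 7*r + 12 = (r + 4)(r + 3).
Partial fractions: (-4*r - 11)/((r + 3)*(r + 4)) = -5/(r + 4) + 1/(r + 3).
An antiderivative is F(r) = log(r + 3) - 5*log(r + 4).
Then F(1) - F(-1) = (-5*log(5) + 2*log(2)) - (-5*log(3) + log(2)) = -5*log(5) + log(2) + 5*log(3).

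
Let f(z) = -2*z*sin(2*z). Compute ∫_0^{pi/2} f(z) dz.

Integrate by parts once (u = z, dv = -2*sin(2*z) dz).
An antiderivative is F(z) = z*cos(2*z) - sin(2*z)/2.
Then F(pi/2) - F(0) = (-pi/2) - (0) = -pi/2.

-pi/2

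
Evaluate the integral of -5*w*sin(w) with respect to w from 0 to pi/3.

Integrate by parts once (u = w, dv = -5*sin(w) dw).
An antiderivative is F(w) = 5*w*cos(w) - 5*sin(w).
Then F(pi/3) - F(0) = (-5*sqrt(3)/2 + 5*pi/6) - (0) = -5*sqrt(3)/2 + 5*pi/6.

-5*sqrt(3)/2 + 5*pi/6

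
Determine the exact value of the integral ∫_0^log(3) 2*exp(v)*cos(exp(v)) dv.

-2*sin(1) + 2*sin(3)

Let u = exp(v), so du = exp(v) dv. When v = 0, u = 1; when v = log(3), u = 3.
The integral becomes 2·∫ cos(u) du from 1 to 3, with antiderivative 2*sin(u).
Back in v: F(v) = 2*sin(exp(v)).
Then F(log(3)) - F(0) = (2*sin(3)) - (2*sin(1)) = -2*sin(1) + 2*sin(3).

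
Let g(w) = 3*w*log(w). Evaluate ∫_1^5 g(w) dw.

-18 + 75*log(5)/2

Integrate by parts once (u = ln w, dv = 3*w dw).
An antiderivative is F(w) = 3*w**2*(2*log(w) - 1)/4.
Then F(5) - F(1) = (-75/4 + 75*log(5)/2) - (-3/4) = -18 + 75*log(5)/2.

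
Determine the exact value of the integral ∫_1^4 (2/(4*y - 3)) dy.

log(13)/2

An antiderivative is F(y) = log(4*y - 3)/2.
Then F(4) - F(1) = (log(13)/2) - (0) = log(13)/2.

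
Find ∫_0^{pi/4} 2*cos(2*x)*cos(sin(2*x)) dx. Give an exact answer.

Let u = sin(2*x), so du = 2*cos(2*x) dx. When x = 0, u = 0; when x = pi/4, u = 1.
The integral becomes ∫ cos(u) du from 0 to 1, with antiderivative sin(u).
Back in x: F(x) = sin(sin(2*x)).
Then F(pi/4) - F(0) = (sin(1)) - (0) = sin(1).

sin(1)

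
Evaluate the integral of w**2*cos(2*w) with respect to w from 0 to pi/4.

-1/4 + pi**2/32

Integrate by parts twice (u = w^2, dv = cos(2*w) dw).
An antiderivative is F(w) = w**2*sin(2*w)/2 + w*cos(2*w)/2 - sin(2*w)/4.
Then F(pi/4) - F(0) = (-1/4 + pi**2/32) - (0) = -1/4 + pi**2/32.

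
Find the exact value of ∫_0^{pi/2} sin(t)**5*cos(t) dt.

1/6

Let u = sin(t), so du = cos(t) dt. When t = 0, u = 0; when t = pi/2, u = 1.
The integral becomes ∫ u**5 du from 0 to 1, with antiderivative u**6/6.
Back in t: F(t) = sin(t)**6/6.
Then F(pi/2) - F(0) = (1/6) - (0) = 1/6.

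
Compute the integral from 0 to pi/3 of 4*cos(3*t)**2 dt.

Use the identity cos^2(3*t) = (1 + cos(6*t))/2.
An antiderivative is F(t) = 2*t + sin(6*t)/3.
Then F(pi/3) - F(0) = (2*pi/3) - (0) = 2*pi/3.

2*pi/3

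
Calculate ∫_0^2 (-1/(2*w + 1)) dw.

-log(5)/2

An antiderivative is F(w) = -log(2*w + 1)/2.
Then F(2) - F(0) = (-log(5)/2) - (0) = -log(5)/2.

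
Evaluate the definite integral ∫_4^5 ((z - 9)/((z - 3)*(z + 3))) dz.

Factor the denominator: z**2 - 9 = (z + 3)(z - 3).
Partial fractions: (z - 9)/((z - 3)*(z + 3)) = 2/(z + 3) - 1/(z - 3).
An antiderivative is F(z) = -log(z - 3) + 2*log(z + 3).
Then F(5) - F(4) = (log(32)) - (log(49)) = log(32/49).

log(32/49)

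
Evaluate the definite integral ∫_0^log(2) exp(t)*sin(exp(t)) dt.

-cos(2) + cos(1)

Let u = exp(t), so du = exp(t) dt. When t = 0, u = 1; when t = log(2), u = 2.
The integral becomes ∫ sin(u) du from 1 to 2, with antiderivative -cos(u).
Back in t: F(t) = -cos(exp(t)).
Then F(log(2)) - F(0) = (-cos(2)) - (-cos(1)) = -cos(2) + cos(1).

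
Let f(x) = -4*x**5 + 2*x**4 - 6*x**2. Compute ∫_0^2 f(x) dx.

-688/15

By the power rule, an antiderivative is F(x) = -2*x**6/3 + 2*x**5/5 - 2*x**3.
Then F(2) - F(0) = (-688/15) - (0) = -688/15.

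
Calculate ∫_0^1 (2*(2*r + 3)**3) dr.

Let u = 2*r + 3, so du = 2 dr. When r = 0, u = 3; when r = 1, u = 5.
The integral becomes ∫ u**3 du from 3 to 5, with antiderivative u**4/4.
Back in r: F(r) = (2*r + 3)**4/4.
Then F(1) - F(0) = (625/4) - (81/4) = 136.

136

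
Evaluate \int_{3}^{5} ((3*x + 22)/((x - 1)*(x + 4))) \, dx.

Factor the denominator: x**2 + 3*x - 4 = (x + 4)(x - 1).
Partial fractions: (3*x + 22)/((x - 1)*(x + 4)) = -2/(x + 4) + 5/(x - 1).
An antiderivative is F(x) = 5*log(x - 1) - 2*log(x + 4).
Then F(5) - F(3) = (-4*log(3) + 10*log(2)) - (log(32/49)) = -4*log(3) + 5*log(2) + 2*log(7).

-4*log(3) + 5*log(2) + 2*log(7)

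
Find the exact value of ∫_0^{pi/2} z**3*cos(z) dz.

Integrate by parts 3 times (u = z^3, dv = cos(z) dz).
An antiderivative is F(z) = z**3*sin(z) + 3*z**2*cos(z) - 6*z*sin(z) - 6*cos(z).
Then F(pi/2) - F(0) = (pi*(-24 + pi**2)/8) - (-6) = -3*pi + pi**3/8 + 6.

-3*pi + pi**3/8 + 6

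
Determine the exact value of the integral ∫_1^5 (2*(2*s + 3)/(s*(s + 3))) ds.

Factor the denominator: s**2 + 3*s = (s + 3)s.
Partial fractions: 2*(2*s + 3)/(s*(s + 3)) = 2/(s + 3) + 2/s.
An antiderivative is F(s) = 2*log(s) + 2*log(s + 3).
Then F(5) - F(1) = (2*log(5) + 6*log(2)) - (log(16)) = log(100).

log(100)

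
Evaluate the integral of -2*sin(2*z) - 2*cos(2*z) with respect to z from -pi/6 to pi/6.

An antiderivative is F(z) = -sin(2*z) + cos(2*z).
Then F(pi/6) - F(-pi/6) = (1/2 - sqrt(3)/2) - (1/2 + sqrt(3)/2) = -sqrt(3).

-sqrt(3)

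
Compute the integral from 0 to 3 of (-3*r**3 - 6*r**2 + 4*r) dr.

-387/4

By the power rule, an antiderivative is F(r) = -3*r**4/4 - 2*r**3 + 2*r**2.
Then F(3) - F(0) = (-387/4) - (0) = -387/4.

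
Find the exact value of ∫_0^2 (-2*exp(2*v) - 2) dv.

-exp(4) - 3

An antiderivative is F(v) = -exp(2*v) - 2*v.
Then F(2) - F(0) = (-exp(4) - 4) - (-1) = -exp(4) - 3.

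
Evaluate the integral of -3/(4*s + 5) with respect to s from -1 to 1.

An antiderivative is F(s) = -3*log(4*s + 5)/4.
Then F(1) - F(-1) = (-3*log(3)/2) - (0) = -3*log(3)/2.

-3*log(3)/2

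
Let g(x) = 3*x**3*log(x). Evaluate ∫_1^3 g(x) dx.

-15 + 243*log(3)/4

Integrate by parts once (u = ln x, dv = 3*x**3 dx).
An antiderivative is F(x) = 3*x**4*(4*log(x) - 1)/16.
Then F(3) - F(1) = (-243/16 + 243*log(3)/4) - (-3/16) = -15 + 243*log(3)/4.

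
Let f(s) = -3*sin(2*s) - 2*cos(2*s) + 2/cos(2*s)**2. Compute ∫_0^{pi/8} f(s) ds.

-1/2 + sqrt(2)/4

An antiderivative is F(s) = -sin(2*s) + 3*cos(2*s)/2 + tan(2*s).
Then F(pi/8) - F(0) = (sqrt(2)/4 + 1) - (3/2) = -1/2 + sqrt(2)/4.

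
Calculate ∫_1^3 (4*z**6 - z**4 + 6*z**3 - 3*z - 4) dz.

By the power rule, an antiderivative is F(z) = 4*z**7/7 - z**5/5 + 3*z**4/2 - 3*z**2/2 - 4*z.
Then F(3) - F(1) = (45399/35) - (-127/35) = 45526/35.

45526/35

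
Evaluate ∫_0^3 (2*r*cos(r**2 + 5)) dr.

-sin(5) + sin(14)

Let u = r**2 + 5, so du = 2*r dr. When r = 0, u = 5; when r = 3, u = 14.
The integral becomes ∫ cos(u) du from 5 to 14, with antiderivative sin(u).
Back in r: F(r) = sin(r**2 + 5).
Then F(3) - F(0) = (sin(14)) - (sin(5)) = -sin(5) + sin(14).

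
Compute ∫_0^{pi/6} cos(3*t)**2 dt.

Use the identity cos^2(3*t) = (1 + cos(6*t))/2.
An antiderivative is F(t) = t/2 + sin(6*t)/12.
Then F(pi/6) - F(0) = (pi/12) - (0) = pi/12.

pi/12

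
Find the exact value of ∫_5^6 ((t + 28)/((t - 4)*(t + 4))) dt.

-3*log(5) + log(2) + 6*log(3)

Factor the denominator: t**2 - 16 = (t + 4)(t - 4).
Partial fractions: (t + 28)/((t - 4)*(t + 4)) = -3/(t + 4) + 4/(t - 4).
An antiderivative is F(t) = 4*log(t - 4) - 3*log(t + 4).
Then F(6) - F(5) = (-3*log(5) + log(2)) - (-6*log(3)) = -3*log(5) + log(2) + 6*log(3).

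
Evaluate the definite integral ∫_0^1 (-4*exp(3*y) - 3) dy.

-4*exp(3)/3 - 5/3

An antiderivative is F(y) = -4*exp(3*y)/3 - 3*y.
Then F(1) - F(0) = (-4*exp(3)/3 - 3) - (-4/3) = -4*exp(3)/3 - 5/3.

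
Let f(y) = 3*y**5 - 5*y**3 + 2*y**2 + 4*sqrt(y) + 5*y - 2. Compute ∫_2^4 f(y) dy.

5402/3 - 16*sqrt(2)/3

By the power rule, an antiderivative is F(y) = y**6/2 - 5*y**4/4 + 8*y**(3/2)/3 + 2*y**3/3 + 5*y**2/2 - 2*y.
Then F(4) - F(2) = (1824) - (16*sqrt(2)/3 + 70/3) = 5402/3 - 16*sqrt(2)/3.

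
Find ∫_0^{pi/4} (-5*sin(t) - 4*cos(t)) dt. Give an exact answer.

-5 + sqrt(2)/2

An antiderivative is F(t) = -4*sin(t) + 5*cos(t).
Then F(pi/4) - F(0) = (sqrt(2)/2) - (5) = -5 + sqrt(2)/2.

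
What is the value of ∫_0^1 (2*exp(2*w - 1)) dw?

2*sinh(1)

Let u = 2*w - 1, so du = 2 dw. When w = 0, u = -1; when w = 1, u = 1.
The integral becomes ∫ exp(u) du from -1 to 1, with antiderivative exp(u).
Back in w: F(w) = exp(2*w - 1).
Then F(1) - F(0) = (exp(1)) - (exp(-1)) = 2*sinh(1).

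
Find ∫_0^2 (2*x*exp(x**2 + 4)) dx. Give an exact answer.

Let u = x**2 + 4, so du = 2*x dx. When x = 0, u = 4; when x = 2, u = 8.
The integral becomes ∫ exp(u) du from 4 to 8, with antiderivative exp(u).
Back in x: F(x) = exp(x**2 + 4).
Then F(2) - F(0) = (exp(8)) - (exp(4)) = -exp(4) + exp(8).

-exp(4) + exp(8)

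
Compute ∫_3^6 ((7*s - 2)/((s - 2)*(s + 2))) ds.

Factor the denominator: s**2 - 4 = (s + 2)(s - 2).
Partial fractions: (7*s - 2)/((s - 2)*(s + 2)) = 4/(s + 2) + 3/(s - 2).
An antiderivative is F(s) = 3*log(s - 2) + 4*log(s + 2).
Then F(6) - F(3) = (18*log(2)) - (4*log(5)) = -4*log(5) + 18*log(2).

-4*log(5) + 18*log(2)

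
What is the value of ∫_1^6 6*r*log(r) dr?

Integrate by parts once (u = ln r, dv = 6*r dr).
An antiderivative is F(r) = 3*r**2*(2*log(r) - 1)/2.
Then F(6) - F(1) = (-54 + 108*log(2) + 108*log(3)) - (-3/2) = -105/2 + 108*log(2) + 108*log(3).

-105/2 + 108*log(2) + 108*log(3)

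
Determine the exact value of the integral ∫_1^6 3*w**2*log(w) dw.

-215/3 + 216*log(2) + 216*log(3)

Integrate by parts once (u = ln w, dv = 3*w**2 dw).
An antiderivative is F(w) = w**3*(3*log(w) - 1)/3.
Then F(6) - F(1) = (-72 + 216*log(2) + 216*log(3)) - (-1/3) = -215/3 + 216*log(2) + 216*log(3).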